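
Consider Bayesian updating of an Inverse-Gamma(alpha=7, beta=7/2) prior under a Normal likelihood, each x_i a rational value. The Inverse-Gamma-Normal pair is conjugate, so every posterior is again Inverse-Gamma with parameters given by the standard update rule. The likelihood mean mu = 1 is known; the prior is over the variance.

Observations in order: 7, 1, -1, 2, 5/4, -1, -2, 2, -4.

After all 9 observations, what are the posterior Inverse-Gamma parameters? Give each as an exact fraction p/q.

alpha=23/2, beta=1393/32

obs 1: x=7 → posterior Inverse-Gamma(15/2, 43/2)
obs 2: x=1 → posterior Inverse-Gamma(8, 43/2)
obs 3: x=-1 → posterior Inverse-Gamma(17/2, 47/2)
obs 4: x=2 → posterior Inverse-Gamma(9, 24)
obs 5: x=5/4 → posterior Inverse-Gamma(19/2, 769/32)
obs 6: x=-1 → posterior Inverse-Gamma(10, 833/32)
obs 7: x=-2 → posterior Inverse-Gamma(21/2, 977/32)
obs 8: x=2 → posterior Inverse-Gamma(11, 993/32)
obs 9: x=-4 → posterior Inverse-Gamma(23/2, 1393/32)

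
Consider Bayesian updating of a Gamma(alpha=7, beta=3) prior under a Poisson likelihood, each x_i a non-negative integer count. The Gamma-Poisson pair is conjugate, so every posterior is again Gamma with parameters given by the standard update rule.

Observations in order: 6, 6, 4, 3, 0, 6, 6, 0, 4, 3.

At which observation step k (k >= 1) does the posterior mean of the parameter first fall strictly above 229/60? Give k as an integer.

k = 3

obs 1: x=6 → posterior Gamma(13, 4)
obs 2: x=6 → posterior Gamma(19, 5)
obs 3: x=4 → posterior Gamma(23, 6)
obs 4: x=3 → posterior Gamma(26, 7)
obs 5: x=0 → posterior Gamma(26, 8)
obs 6: x=6 → posterior Gamma(32, 9)
obs 7: x=6 → posterior Gamma(38, 10)
obs 8: x=0 → posterior Gamma(38, 11)
obs 9: x=4 → posterior Gamma(42, 12)
obs 10: x=3 → posterior Gamma(45, 13)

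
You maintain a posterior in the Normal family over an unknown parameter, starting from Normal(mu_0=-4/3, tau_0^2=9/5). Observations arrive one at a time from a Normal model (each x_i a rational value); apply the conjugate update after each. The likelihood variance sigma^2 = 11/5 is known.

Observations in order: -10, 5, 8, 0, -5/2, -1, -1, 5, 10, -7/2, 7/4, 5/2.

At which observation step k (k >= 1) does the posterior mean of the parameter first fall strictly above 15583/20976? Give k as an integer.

obs 1: x=-10 → posterior Normal(-157/30, 99/100)
obs 2: x=5 → posterior Normal(-179/87, 99/145)
obs 3: x=8 → posterior Normal(37/114, 99/190)
obs 4: x=0 → posterior Normal(37/141, 99/235)
obs 5: x=-5/2 → posterior Normal(-61/336, 99/280)
obs 6: x=-1 → posterior Normal(-23/78, 99/325)
obs 7: x=-1 → posterior Normal(-169/444, 99/370)
obs 8: x=5 → posterior Normal(101/498, 99/415)
obs 9: x=10 → posterior Normal(641/552, 99/460)
obs 10: x=-7/2 → posterior Normal(226/303, 99/505)
obs 11: x=7/4 → posterior Normal(1093/1320, 9/50)
obs 12: x=5/2 → posterior Normal(1363/1428, 99/595)

k = 9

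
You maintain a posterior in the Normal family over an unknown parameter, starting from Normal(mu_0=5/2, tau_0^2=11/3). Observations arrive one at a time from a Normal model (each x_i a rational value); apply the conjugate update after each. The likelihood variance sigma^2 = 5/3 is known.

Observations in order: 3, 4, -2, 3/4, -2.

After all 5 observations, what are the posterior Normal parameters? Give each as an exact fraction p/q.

mu_0=43/48, tau_0^2=11/36

obs 1: x=3 → posterior Normal(91/32, 55/48)
obs 2: x=4 → posterior Normal(179/54, 55/81)
obs 3: x=-2 → posterior Normal(135/76, 55/114)
obs 4: x=3/4 → posterior Normal(303/196, 55/147)
obs 5: x=-2 → posterior Normal(43/48, 11/36)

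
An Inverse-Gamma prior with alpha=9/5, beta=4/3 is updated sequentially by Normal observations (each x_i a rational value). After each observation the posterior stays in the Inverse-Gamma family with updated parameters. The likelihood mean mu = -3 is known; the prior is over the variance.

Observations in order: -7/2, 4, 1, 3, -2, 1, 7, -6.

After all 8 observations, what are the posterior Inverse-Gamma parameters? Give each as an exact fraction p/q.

obs 1: x=-7/2 → posterior Inverse-Gamma(23/10, 35/24)
obs 2: x=4 → posterior Inverse-Gamma(14/5, 623/24)
obs 3: x=1 → posterior Inverse-Gamma(33/10, 815/24)
obs 4: x=3 → posterior Inverse-Gamma(19/5, 1247/24)
obs 5: x=-2 → posterior Inverse-Gamma(43/10, 1259/24)
obs 6: x=1 → posterior Inverse-Gamma(24/5, 1451/24)
obs 7: x=7 → posterior Inverse-Gamma(53/10, 2651/24)
obs 8: x=-6 → posterior Inverse-Gamma(29/5, 2759/24)

alpha=29/5, beta=2759/24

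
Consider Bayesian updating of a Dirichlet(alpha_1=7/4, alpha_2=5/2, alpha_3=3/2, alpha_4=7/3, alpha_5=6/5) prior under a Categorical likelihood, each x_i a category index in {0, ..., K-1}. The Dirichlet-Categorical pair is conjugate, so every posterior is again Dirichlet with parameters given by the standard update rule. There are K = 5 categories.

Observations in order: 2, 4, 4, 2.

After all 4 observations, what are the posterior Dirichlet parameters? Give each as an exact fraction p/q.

obs 1: x=2 → posterior Dirichlet(7/4, 5/2, 5/2, 7/3, 6/5)
obs 2: x=4 → posterior Dirichlet(7/4, 5/2, 5/2, 7/3, 11/5)
obs 3: x=4 → posterior Dirichlet(7/4, 5/2, 5/2, 7/3, 16/5)
obs 4: x=2 → posterior Dirichlet(7/4, 5/2, 7/2, 7/3, 16/5)

alpha_1=7/4, alpha_2=5/2, alpha_3=7/2, alpha_4=7/3, alpha_5=16/5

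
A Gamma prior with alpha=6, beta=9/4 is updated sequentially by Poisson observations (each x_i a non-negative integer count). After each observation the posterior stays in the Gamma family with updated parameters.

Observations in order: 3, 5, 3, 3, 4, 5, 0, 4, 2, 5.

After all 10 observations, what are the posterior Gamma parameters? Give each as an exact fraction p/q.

alpha=40, beta=49/4

obs 1: x=3 → posterior Gamma(9, 13/4)
obs 2: x=5 → posterior Gamma(14, 17/4)
obs 3: x=3 → posterior Gamma(17, 21/4)
obs 4: x=3 → posterior Gamma(20, 25/4)
obs 5: x=4 → posterior Gamma(24, 29/4)
obs 6: x=5 → posterior Gamma(29, 33/4)
obs 7: x=0 → posterior Gamma(29, 37/4)
obs 8: x=4 → posterior Gamma(33, 41/4)
obs 9: x=2 → posterior Gamma(35, 45/4)
obs 10: x=5 → posterior Gamma(40, 49/4)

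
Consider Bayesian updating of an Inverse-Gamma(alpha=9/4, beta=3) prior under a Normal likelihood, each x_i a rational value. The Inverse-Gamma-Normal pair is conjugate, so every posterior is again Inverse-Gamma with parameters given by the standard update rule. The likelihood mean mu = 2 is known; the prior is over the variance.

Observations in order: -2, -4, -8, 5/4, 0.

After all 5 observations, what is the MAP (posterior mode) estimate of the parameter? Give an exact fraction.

2601/184

obs 1: x=-2 → posterior Inverse-Gamma(11/4, 11)
obs 2: x=-4 → posterior Inverse-Gamma(13/4, 29)
obs 3: x=-8 → posterior Inverse-Gamma(15/4, 79)
obs 4: x=5/4 → posterior Inverse-Gamma(17/4, 2537/32)
obs 5: x=0 → posterior Inverse-Gamma(19/4, 2601/32)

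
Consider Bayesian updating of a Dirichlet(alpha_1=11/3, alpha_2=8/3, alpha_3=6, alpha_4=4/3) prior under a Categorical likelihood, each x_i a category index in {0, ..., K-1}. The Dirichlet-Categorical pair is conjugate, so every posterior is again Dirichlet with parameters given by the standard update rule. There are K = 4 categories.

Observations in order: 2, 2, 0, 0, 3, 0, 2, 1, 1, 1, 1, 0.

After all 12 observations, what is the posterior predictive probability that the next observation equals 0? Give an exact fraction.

obs 1: x=2 → posterior Dirichlet(11/3, 8/3, 7, 4/3)
obs 2: x=2 → posterior Dirichlet(11/3, 8/3, 8, 4/3)
obs 3: x=0 → posterior Dirichlet(14/3, 8/3, 8, 4/3)
obs 4: x=0 → posterior Dirichlet(17/3, 8/3, 8, 4/3)
obs 5: x=3 → posterior Dirichlet(17/3, 8/3, 8, 7/3)
obs 6: x=0 → posterior Dirichlet(20/3, 8/3, 8, 7/3)
obs 7: x=2 → posterior Dirichlet(20/3, 8/3, 9, 7/3)
obs 8: x=1 → posterior Dirichlet(20/3, 11/3, 9, 7/3)
obs 9: x=1 → posterior Dirichlet(20/3, 14/3, 9, 7/3)
obs 10: x=1 → posterior Dirichlet(20/3, 17/3, 9, 7/3)
obs 11: x=1 → posterior Dirichlet(20/3, 20/3, 9, 7/3)
obs 12: x=0 → posterior Dirichlet(23/3, 20/3, 9, 7/3)

23/77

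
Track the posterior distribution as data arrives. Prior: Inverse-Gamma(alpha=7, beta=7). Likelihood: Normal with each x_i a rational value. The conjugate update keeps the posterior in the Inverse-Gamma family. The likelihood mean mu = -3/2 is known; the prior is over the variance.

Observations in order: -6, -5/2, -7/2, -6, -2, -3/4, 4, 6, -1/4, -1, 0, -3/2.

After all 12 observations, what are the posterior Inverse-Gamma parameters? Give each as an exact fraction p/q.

alpha=13, beta=1207/16

obs 1: x=-6 → posterior Inverse-Gamma(15/2, 137/8)
obs 2: x=-5/2 → posterior Inverse-Gamma(8, 141/8)
obs 3: x=-7/2 → posterior Inverse-Gamma(17/2, 157/8)
obs 4: x=-6 → posterior Inverse-Gamma(9, 119/4)
obs 5: x=-2 → posterior Inverse-Gamma(19/2, 239/8)
obs 6: x=-3/4 → posterior Inverse-Gamma(10, 965/32)
obs 7: x=4 → posterior Inverse-Gamma(21/2, 1449/32)
obs 8: x=6 → posterior Inverse-Gamma(11, 2349/32)
obs 9: x=-1/4 → posterior Inverse-Gamma(23/2, 1187/16)
obs 10: x=-1 → posterior Inverse-Gamma(12, 1189/16)
obs 11: x=0 → posterior Inverse-Gamma(25/2, 1207/16)
obs 12: x=-3/2 → posterior Inverse-Gamma(13, 1207/16)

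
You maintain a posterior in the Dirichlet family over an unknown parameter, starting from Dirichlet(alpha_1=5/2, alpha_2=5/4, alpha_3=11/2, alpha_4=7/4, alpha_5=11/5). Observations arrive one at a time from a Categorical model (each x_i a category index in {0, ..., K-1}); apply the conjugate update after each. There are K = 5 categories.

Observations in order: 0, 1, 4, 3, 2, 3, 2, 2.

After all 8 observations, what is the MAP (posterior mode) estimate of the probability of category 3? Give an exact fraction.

obs 1: x=0 → posterior Dirichlet(7/2, 5/4, 11/2, 7/4, 11/5)
obs 2: x=1 → posterior Dirichlet(7/2, 9/4, 11/2, 7/4, 11/5)
obs 3: x=4 → posterior Dirichlet(7/2, 9/4, 11/2, 7/4, 16/5)
obs 4: x=3 → posterior Dirichlet(7/2, 9/4, 11/2, 11/4, 16/5)
obs 5: x=2 → posterior Dirichlet(7/2, 9/4, 13/2, 11/4, 16/5)
obs 6: x=3 → posterior Dirichlet(7/2, 9/4, 13/2, 15/4, 16/5)
obs 7: x=2 → posterior Dirichlet(7/2, 9/4, 15/2, 15/4, 16/5)
obs 8: x=2 → posterior Dirichlet(7/2, 9/4, 17/2, 15/4, 16/5)

55/324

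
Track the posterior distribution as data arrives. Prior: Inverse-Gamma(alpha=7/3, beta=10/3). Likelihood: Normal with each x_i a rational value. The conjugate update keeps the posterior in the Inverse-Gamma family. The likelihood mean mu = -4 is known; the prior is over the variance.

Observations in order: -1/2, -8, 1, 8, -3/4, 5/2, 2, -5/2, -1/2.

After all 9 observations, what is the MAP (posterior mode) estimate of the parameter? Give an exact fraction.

14747/752

obs 1: x=-1/2 → posterior Inverse-Gamma(17/6, 227/24)
obs 2: x=-8 → posterior Inverse-Gamma(10/3, 419/24)
obs 3: x=1 → posterior Inverse-Gamma(23/6, 719/24)
obs 4: x=8 → posterior Inverse-Gamma(13/3, 2447/24)
obs 5: x=-3/4 → posterior Inverse-Gamma(29/6, 10295/96)
obs 6: x=5/2 → posterior Inverse-Gamma(16/3, 12323/96)
obs 7: x=2 → posterior Inverse-Gamma(35/6, 14051/96)
obs 8: x=-5/2 → posterior Inverse-Gamma(19/3, 14159/96)
obs 9: x=-1/2 → posterior Inverse-Gamma(41/6, 14747/96)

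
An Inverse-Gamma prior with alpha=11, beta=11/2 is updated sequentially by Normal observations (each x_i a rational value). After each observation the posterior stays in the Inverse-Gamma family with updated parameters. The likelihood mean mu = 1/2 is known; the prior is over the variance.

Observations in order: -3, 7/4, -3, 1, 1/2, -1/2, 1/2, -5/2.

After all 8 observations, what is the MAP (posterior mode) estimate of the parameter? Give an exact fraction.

757/512

obs 1: x=-3 → posterior Inverse-Gamma(23/2, 93/8)
obs 2: x=7/4 → posterior Inverse-Gamma(12, 397/32)
obs 3: x=-3 → posterior Inverse-Gamma(25/2, 593/32)
obs 4: x=1 → posterior Inverse-Gamma(13, 597/32)
obs 5: x=1/2 → posterior Inverse-Gamma(27/2, 597/32)
obs 6: x=-1/2 → posterior Inverse-Gamma(14, 613/32)
obs 7: x=1/2 → posterior Inverse-Gamma(29/2, 613/32)
obs 8: x=-5/2 → posterior Inverse-Gamma(15, 757/32)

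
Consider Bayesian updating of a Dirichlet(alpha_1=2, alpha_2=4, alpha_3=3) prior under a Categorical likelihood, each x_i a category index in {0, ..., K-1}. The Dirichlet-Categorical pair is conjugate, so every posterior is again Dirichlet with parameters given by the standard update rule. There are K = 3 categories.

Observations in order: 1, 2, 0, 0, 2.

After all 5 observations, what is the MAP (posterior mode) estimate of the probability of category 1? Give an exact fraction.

obs 1: x=1 → posterior Dirichlet(2, 5, 3)
obs 2: x=2 → posterior Dirichlet(2, 5, 4)
obs 3: x=0 → posterior Dirichlet(3, 5, 4)
obs 4: x=0 → posterior Dirichlet(4, 5, 4)
obs 5: x=2 → posterior Dirichlet(4, 5, 5)

4/11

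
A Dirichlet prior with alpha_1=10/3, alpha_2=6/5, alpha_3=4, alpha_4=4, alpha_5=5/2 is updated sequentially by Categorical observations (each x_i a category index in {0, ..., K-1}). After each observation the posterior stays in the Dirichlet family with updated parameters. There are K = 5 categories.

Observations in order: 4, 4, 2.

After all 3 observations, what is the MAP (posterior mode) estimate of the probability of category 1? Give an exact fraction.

obs 1: x=4 → posterior Dirichlet(10/3, 6/5, 4, 4, 7/2)
obs 2: x=4 → posterior Dirichlet(10/3, 6/5, 4, 4, 9/2)
obs 3: x=2 → posterior Dirichlet(10/3, 6/5, 5, 4, 9/2)

6/391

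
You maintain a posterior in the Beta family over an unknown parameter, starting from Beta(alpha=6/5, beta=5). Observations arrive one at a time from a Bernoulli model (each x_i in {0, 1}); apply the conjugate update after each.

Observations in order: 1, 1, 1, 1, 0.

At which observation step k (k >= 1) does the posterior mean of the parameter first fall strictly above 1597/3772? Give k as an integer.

obs 1: x=1 → posterior Beta(11/5, 5)
obs 2: x=1 → posterior Beta(16/5, 5)
obs 3: x=1 → posterior Beta(21/5, 5)
obs 4: x=1 → posterior Beta(26/5, 5)
obs 5: x=0 → posterior Beta(26/5, 6)

k = 3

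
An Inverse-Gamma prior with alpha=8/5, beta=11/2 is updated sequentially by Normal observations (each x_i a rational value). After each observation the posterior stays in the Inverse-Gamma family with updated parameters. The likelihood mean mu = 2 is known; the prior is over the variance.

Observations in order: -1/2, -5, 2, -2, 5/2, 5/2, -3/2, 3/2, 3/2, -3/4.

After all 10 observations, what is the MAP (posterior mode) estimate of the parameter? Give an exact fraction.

obs 1: x=-1/2 → posterior Inverse-Gamma(21/10, 69/8)
obs 2: x=-5 → posterior Inverse-Gamma(13/5, 265/8)
obs 3: x=2 → posterior Inverse-Gamma(31/10, 265/8)
obs 4: x=-2 → posterior Inverse-Gamma(18/5, 329/8)
obs 5: x=5/2 → posterior Inverse-Gamma(41/10, 165/4)
obs 6: x=5/2 → posterior Inverse-Gamma(23/5, 331/8)
obs 7: x=-3/2 → posterior Inverse-Gamma(51/10, 95/2)
obs 8: x=3/2 → posterior Inverse-Gamma(28/5, 381/8)
obs 9: x=3/2 → posterior Inverse-Gamma(61/10, 191/4)
obs 10: x=-3/4 → posterior Inverse-Gamma(33/5, 1649/32)

8245/1216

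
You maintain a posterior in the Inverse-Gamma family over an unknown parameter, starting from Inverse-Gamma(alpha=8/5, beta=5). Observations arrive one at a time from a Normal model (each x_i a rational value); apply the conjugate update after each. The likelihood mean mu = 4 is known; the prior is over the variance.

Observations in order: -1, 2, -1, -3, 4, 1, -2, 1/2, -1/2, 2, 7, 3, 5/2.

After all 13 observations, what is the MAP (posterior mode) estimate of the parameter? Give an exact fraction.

obs 1: x=-1 → posterior Inverse-Gamma(21/10, 35/2)
obs 2: x=2 → posterior Inverse-Gamma(13/5, 39/2)
obs 3: x=-1 → posterior Inverse-Gamma(31/10, 32)
obs 4: x=-3 → posterior Inverse-Gamma(18/5, 113/2)
obs 5: x=4 → posterior Inverse-Gamma(41/10, 113/2)
obs 6: x=1 → posterior Inverse-Gamma(23/5, 61)
obs 7: x=-2 → posterior Inverse-Gamma(51/10, 79)
obs 8: x=1/2 → posterior Inverse-Gamma(28/5, 681/8)
obs 9: x=-1/2 → posterior Inverse-Gamma(61/10, 381/4)
obs 10: x=2 → posterior Inverse-Gamma(33/5, 389/4)
obs 11: x=7 → posterior Inverse-Gamma(71/10, 407/4)
obs 12: x=3 → posterior Inverse-Gamma(38/5, 409/4)
obs 13: x=5/2 → posterior Inverse-Gamma(81/10, 827/8)

4135/364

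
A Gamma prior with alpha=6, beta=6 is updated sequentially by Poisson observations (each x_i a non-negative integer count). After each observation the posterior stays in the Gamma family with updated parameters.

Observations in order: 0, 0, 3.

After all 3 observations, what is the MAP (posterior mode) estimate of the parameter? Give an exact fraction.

obs 1: x=0 → posterior Gamma(6, 7)
obs 2: x=0 → posterior Gamma(6, 8)
obs 3: x=3 → posterior Gamma(9, 9)

8/9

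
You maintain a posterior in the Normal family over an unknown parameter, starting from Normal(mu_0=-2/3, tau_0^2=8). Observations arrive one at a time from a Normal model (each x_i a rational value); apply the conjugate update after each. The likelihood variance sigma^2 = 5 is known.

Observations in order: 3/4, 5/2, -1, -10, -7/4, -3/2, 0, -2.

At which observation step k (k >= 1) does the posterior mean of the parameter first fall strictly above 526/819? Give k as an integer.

obs 1: x=3/4 → posterior Normal(8/39, 40/13)
obs 2: x=5/2 → posterior Normal(68/63, 40/21)
obs 3: x=-1 → posterior Normal(44/87, 40/29)
obs 4: x=-10 → posterior Normal(-196/111, 40/37)
obs 5: x=-7/4 → posterior Normal(-238/135, 8/9)
obs 6: x=-3/2 → posterior Normal(-274/159, 40/53)
obs 7: x=0 → posterior Normal(-274/183, 40/61)
obs 8: x=-2 → posterior Normal(-14/9, 40/69)

k = 2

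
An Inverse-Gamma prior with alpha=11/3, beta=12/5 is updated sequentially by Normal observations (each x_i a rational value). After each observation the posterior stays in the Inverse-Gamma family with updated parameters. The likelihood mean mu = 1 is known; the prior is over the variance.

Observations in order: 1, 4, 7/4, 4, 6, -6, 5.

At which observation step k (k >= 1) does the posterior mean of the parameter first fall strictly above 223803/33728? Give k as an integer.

k = 6

obs 1: x=1 → posterior Inverse-Gamma(25/6, 12/5)
obs 2: x=4 → posterior Inverse-Gamma(14/3, 69/10)
obs 3: x=7/4 → posterior Inverse-Gamma(31/6, 1149/160)
obs 4: x=4 → posterior Inverse-Gamma(17/3, 1869/160)
obs 5: x=6 → posterior Inverse-Gamma(37/6, 3869/160)
obs 6: x=-6 → posterior Inverse-Gamma(20/3, 7789/160)
obs 7: x=5 → posterior Inverse-Gamma(43/6, 9069/160)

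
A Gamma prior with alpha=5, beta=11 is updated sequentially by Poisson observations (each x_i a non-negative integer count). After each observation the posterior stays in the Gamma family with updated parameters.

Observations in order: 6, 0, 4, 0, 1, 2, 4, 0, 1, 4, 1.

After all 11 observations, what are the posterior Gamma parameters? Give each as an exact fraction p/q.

obs 1: x=6 → posterior Gamma(11, 12)
obs 2: x=0 → posterior Gamma(11, 13)
obs 3: x=4 → posterior Gamma(15, 14)
obs 4: x=0 → posterior Gamma(15, 15)
obs 5: x=1 → posterior Gamma(16, 16)
obs 6: x=2 → posterior Gamma(18, 17)
obs 7: x=4 → posterior Gamma(22, 18)
obs 8: x=0 → posterior Gamma(22, 19)
obs 9: x=1 → posterior Gamma(23, 20)
obs 10: x=4 → posterior Gamma(27, 21)
obs 11: x=1 → posterior Gamma(28, 22)

alpha=28, beta=22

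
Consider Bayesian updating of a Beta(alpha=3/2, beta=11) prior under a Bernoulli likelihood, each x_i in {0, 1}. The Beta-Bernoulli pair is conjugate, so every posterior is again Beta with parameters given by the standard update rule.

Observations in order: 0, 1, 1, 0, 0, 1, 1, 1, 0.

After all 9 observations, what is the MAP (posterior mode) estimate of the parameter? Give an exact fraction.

obs 1: x=0 → posterior Beta(3/2, 12)
obs 2: x=1 → posterior Beta(5/2, 12)
obs 3: x=1 → posterior Beta(7/2, 12)
obs 4: x=0 → posterior Beta(7/2, 13)
obs 5: x=0 → posterior Beta(7/2, 14)
obs 6: x=1 → posterior Beta(9/2, 14)
obs 7: x=1 → posterior Beta(11/2, 14)
obs 8: x=1 → posterior Beta(13/2, 14)
obs 9: x=0 → posterior Beta(13/2, 15)

11/39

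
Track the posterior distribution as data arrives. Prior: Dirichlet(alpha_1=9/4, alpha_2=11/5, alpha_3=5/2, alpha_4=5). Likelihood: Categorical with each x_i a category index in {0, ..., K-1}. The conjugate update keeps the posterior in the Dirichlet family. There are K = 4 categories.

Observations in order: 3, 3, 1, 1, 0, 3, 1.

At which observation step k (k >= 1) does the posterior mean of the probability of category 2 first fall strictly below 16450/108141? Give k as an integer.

k = 5

obs 1: x=3 → posterior Dirichlet(9/4, 11/5, 5/2, 6)
obs 2: x=3 → posterior Dirichlet(9/4, 11/5, 5/2, 7)
obs 3: x=1 → posterior Dirichlet(9/4, 16/5, 5/2, 7)
obs 4: x=1 → posterior Dirichlet(9/4, 21/5, 5/2, 7)
obs 5: x=0 → posterior Dirichlet(13/4, 21/5, 5/2, 7)
obs 6: x=3 → posterior Dirichlet(13/4, 21/5, 5/2, 8)
obs 7: x=1 → posterior Dirichlet(13/4, 26/5, 5/2, 8)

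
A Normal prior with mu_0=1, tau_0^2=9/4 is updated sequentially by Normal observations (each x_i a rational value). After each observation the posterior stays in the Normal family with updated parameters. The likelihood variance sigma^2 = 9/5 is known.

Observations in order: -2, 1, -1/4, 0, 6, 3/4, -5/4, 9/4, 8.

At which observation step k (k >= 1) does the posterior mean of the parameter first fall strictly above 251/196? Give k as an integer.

obs 1: x=-2 → posterior Normal(-2/3, 1)
obs 2: x=1 → posterior Normal(-1/14, 9/14)
obs 3: x=-1/4 → posterior Normal(-9/76, 9/19)
obs 4: x=0 → posterior Normal(-3/32, 3/8)
obs 5: x=6 → posterior Normal(111/116, 9/29)
obs 6: x=3/4 → posterior Normal(63/68, 9/34)
obs 7: x=-5/4 → posterior Normal(101/156, 3/13)
obs 8: x=9/4 → posterior Normal(73/88, 9/44)
obs 9: x=8 → posterior Normal(153/98, 9/49)

k = 9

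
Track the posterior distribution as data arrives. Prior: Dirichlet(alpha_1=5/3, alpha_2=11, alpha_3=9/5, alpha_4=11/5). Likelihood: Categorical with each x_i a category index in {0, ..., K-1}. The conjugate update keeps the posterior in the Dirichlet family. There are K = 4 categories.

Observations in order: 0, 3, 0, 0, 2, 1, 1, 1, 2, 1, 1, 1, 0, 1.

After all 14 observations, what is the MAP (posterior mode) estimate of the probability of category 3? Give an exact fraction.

33/400

obs 1: x=0 → posterior Dirichlet(8/3, 11, 9/5, 11/5)
obs 2: x=3 → posterior Dirichlet(8/3, 11, 9/5, 16/5)
obs 3: x=0 → posterior Dirichlet(11/3, 11, 9/5, 16/5)
obs 4: x=0 → posterior Dirichlet(14/3, 11, 9/5, 16/5)
obs 5: x=2 → posterior Dirichlet(14/3, 11, 14/5, 16/5)
obs 6: x=1 → posterior Dirichlet(14/3, 12, 14/5, 16/5)
obs 7: x=1 → posterior Dirichlet(14/3, 13, 14/5, 16/5)
obs 8: x=1 → posterior Dirichlet(14/3, 14, 14/5, 16/5)
obs 9: x=2 → posterior Dirichlet(14/3, 14, 19/5, 16/5)
obs 10: x=1 → posterior Dirichlet(14/3, 15, 19/5, 16/5)
obs 11: x=1 → posterior Dirichlet(14/3, 16, 19/5, 16/5)
obs 12: x=1 → posterior Dirichlet(14/3, 17, 19/5, 16/5)
obs 13: x=0 → posterior Dirichlet(17/3, 17, 19/5, 16/5)
obs 14: x=1 → posterior Dirichlet(17/3, 18, 19/5, 16/5)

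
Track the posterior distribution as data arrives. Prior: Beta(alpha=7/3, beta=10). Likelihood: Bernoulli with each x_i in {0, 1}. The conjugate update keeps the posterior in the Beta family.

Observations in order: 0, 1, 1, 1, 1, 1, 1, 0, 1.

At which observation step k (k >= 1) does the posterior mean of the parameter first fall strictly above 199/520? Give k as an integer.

obs 1: x=0 → posterior Beta(7/3, 11)
obs 2: x=1 → posterior Beta(10/3, 11)
obs 3: x=1 → posterior Beta(13/3, 11)
obs 4: x=1 → posterior Beta(16/3, 11)
obs 5: x=1 → posterior Beta(19/3, 11)
obs 6: x=1 → posterior Beta(22/3, 11)
obs 7: x=1 → posterior Beta(25/3, 11)
obs 8: x=0 → posterior Beta(25/3, 12)
obs 9: x=1 → posterior Beta(28/3, 12)

k = 6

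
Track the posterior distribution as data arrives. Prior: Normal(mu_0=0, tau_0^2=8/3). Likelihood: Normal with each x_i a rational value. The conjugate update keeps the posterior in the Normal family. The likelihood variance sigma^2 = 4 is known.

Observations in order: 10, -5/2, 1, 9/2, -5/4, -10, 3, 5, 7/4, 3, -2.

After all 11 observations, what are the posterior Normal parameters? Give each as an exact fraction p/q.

obs 1: x=10 → posterior Normal(4, 8/5)
obs 2: x=-5/2 → posterior Normal(15/7, 8/7)
obs 3: x=1 → posterior Normal(17/9, 8/9)
obs 4: x=9/2 → posterior Normal(26/11, 8/11)
obs 5: x=-5/4 → posterior Normal(47/26, 8/13)
obs 6: x=-10 → posterior Normal(7/30, 8/15)
obs 7: x=3 → posterior Normal(19/34, 8/17)
obs 8: x=5 → posterior Normal(39/38, 8/19)
obs 9: x=7/4 → posterior Normal(23/21, 8/21)
obs 10: x=3 → posterior Normal(29/23, 8/23)
obs 11: x=-2 → posterior Normal(1, 8/25)

mu_0=1, tau_0^2=8/25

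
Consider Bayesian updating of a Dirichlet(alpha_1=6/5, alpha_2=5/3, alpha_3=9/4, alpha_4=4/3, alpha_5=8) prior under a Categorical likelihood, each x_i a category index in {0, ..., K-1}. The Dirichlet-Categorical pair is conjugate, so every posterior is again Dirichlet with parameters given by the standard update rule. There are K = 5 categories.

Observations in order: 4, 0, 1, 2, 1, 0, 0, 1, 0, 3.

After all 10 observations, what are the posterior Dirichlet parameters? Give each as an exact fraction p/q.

obs 1: x=4 → posterior Dirichlet(6/5, 5/3, 9/4, 4/3, 9)
obs 2: x=0 → posterior Dirichlet(11/5, 5/3, 9/4, 4/3, 9)
obs 3: x=1 → posterior Dirichlet(11/5, 8/3, 9/4, 4/3, 9)
obs 4: x=2 → posterior Dirichlet(11/5, 8/3, 13/4, 4/3, 9)
obs 5: x=1 → posterior Dirichlet(11/5, 11/3, 13/4, 4/3, 9)
obs 6: x=0 → posterior Dirichlet(16/5, 11/3, 13/4, 4/3, 9)
obs 7: x=0 → posterior Dirichlet(21/5, 11/3, 13/4, 4/3, 9)
obs 8: x=1 → posterior Dirichlet(21/5, 14/3, 13/4, 4/3, 9)
obs 9: x=0 → posterior Dirichlet(26/5, 14/3, 13/4, 4/3, 9)
obs 10: x=3 → posterior Dirichlet(26/5, 14/3, 13/4, 7/3, 9)

alpha_1=26/5, alpha_2=14/3, alpha_3=13/4, alpha_4=7/3, alpha_5=9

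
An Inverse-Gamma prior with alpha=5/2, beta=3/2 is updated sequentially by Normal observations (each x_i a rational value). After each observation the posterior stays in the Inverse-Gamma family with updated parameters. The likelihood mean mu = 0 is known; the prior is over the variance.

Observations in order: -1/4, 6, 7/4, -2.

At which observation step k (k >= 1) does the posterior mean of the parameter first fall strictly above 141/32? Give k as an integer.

k = 2

obs 1: x=-1/4 → posterior Inverse-Gamma(3, 49/32)
obs 2: x=6 → posterior Inverse-Gamma(7/2, 625/32)
obs 3: x=7/4 → posterior Inverse-Gamma(4, 337/16)
obs 4: x=-2 → posterior Inverse-Gamma(9/2, 369/16)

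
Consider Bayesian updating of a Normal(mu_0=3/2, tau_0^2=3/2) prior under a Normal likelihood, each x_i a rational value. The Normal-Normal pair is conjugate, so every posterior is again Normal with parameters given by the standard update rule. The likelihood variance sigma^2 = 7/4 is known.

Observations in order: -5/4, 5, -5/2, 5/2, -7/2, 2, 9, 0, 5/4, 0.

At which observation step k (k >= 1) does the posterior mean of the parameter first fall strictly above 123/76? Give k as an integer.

obs 1: x=-5/4 → posterior Normal(3/13, 21/26)
obs 2: x=5 → posterior Normal(33/19, 21/38)
obs 3: x=-5/2 → posterior Normal(18/25, 21/50)
obs 4: x=5/2 → posterior Normal(33/31, 21/62)
obs 5: x=-7/2 → posterior Normal(12/37, 21/74)
obs 6: x=2 → posterior Normal(24/43, 21/86)
obs 7: x=9 → posterior Normal(78/49, 3/14)
obs 8: x=0 → posterior Normal(78/55, 21/110)
obs 9: x=5/4 → posterior Normal(171/122, 21/122)
obs 10: x=0 → posterior Normal(171/134, 21/134)

k = 2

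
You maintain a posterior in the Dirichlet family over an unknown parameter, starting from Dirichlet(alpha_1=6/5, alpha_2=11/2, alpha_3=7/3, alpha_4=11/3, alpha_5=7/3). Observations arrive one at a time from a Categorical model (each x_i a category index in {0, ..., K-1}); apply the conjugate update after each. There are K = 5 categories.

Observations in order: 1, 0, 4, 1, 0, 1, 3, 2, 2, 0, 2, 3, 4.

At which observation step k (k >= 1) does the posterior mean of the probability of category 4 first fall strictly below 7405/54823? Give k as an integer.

obs 1: x=1 → posterior Dirichlet(6/5, 13/2, 7/3, 11/3, 7/3)
obs 2: x=0 → posterior Dirichlet(11/5, 13/2, 7/3, 11/3, 7/3)
obs 3: x=4 → posterior Dirichlet(11/5, 13/2, 7/3, 11/3, 10/3)
obs 4: x=1 → posterior Dirichlet(11/5, 15/2, 7/3, 11/3, 10/3)
obs 5: x=0 → posterior Dirichlet(16/5, 15/2, 7/3, 11/3, 10/3)
obs 6: x=1 → posterior Dirichlet(16/5, 17/2, 7/3, 11/3, 10/3)
obs 7: x=3 → posterior Dirichlet(16/5, 17/2, 7/3, 14/3, 10/3)
obs 8: x=2 → posterior Dirichlet(16/5, 17/2, 10/3, 14/3, 10/3)
obs 9: x=2 → posterior Dirichlet(16/5, 17/2, 13/3, 14/3, 10/3)
obs 10: x=0 → posterior Dirichlet(21/5, 17/2, 13/3, 14/3, 10/3)
obs 11: x=2 → posterior Dirichlet(21/5, 17/2, 16/3, 14/3, 10/3)
obs 12: x=3 → posterior Dirichlet(21/5, 17/2, 16/3, 17/3, 10/3)
obs 13: x=4 → posterior Dirichlet(21/5, 17/2, 16/3, 17/3, 13/3)

k = 10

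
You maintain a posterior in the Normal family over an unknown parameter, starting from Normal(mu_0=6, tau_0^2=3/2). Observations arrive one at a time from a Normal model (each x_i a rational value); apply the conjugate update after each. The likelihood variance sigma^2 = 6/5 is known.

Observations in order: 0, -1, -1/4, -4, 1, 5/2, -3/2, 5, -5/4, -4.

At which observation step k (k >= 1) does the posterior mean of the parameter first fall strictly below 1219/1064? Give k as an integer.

obs 1: x=0 → posterior Normal(8/3, 2/3)
obs 2: x=-1 → posterior Normal(19/14, 3/7)
obs 3: x=-1/4 → posterior Normal(71/76, 6/19)
obs 4: x=-4 → posterior Normal(-3/32, 1/4)
obs 5: x=1 → posterior Normal(11/116, 6/29)
obs 6: x=5/2 → posterior Normal(61/136, 3/17)
obs 7: x=-3/2 → posterior Normal(31/156, 2/13)
obs 8: x=5 → posterior Normal(131/176, 3/22)
obs 9: x=-5/4 → posterior Normal(53/98, 6/49)
obs 10: x=-4 → posterior Normal(13/108, 1/9)

k = 3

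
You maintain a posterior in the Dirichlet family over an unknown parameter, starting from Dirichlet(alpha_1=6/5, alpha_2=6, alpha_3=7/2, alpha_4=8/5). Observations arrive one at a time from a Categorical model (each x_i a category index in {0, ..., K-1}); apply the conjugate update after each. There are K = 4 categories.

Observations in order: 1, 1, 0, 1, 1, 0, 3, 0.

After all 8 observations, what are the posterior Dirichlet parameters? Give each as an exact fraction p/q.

alpha_1=21/5, alpha_2=10, alpha_3=7/2, alpha_4=13/5

obs 1: x=1 → posterior Dirichlet(6/5, 7, 7/2, 8/5)
obs 2: x=1 → posterior Dirichlet(6/5, 8, 7/2, 8/5)
obs 3: x=0 → posterior Dirichlet(11/5, 8, 7/2, 8/5)
obs 4: x=1 → posterior Dirichlet(11/5, 9, 7/2, 8/5)
obs 5: x=1 → posterior Dirichlet(11/5, 10, 7/2, 8/5)
obs 6: x=0 → posterior Dirichlet(16/5, 10, 7/2, 8/5)
obs 7: x=3 → posterior Dirichlet(16/5, 10, 7/2, 13/5)
obs 8: x=0 → posterior Dirichlet(21/5, 10, 7/2, 13/5)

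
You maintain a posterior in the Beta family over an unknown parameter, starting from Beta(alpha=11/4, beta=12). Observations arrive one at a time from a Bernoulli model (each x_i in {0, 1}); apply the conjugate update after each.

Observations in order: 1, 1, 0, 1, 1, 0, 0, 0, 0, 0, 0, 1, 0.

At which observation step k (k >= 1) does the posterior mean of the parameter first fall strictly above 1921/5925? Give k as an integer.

k = 5

obs 1: x=1 → posterior Beta(15/4, 12)
obs 2: x=1 → posterior Beta(19/4, 12)
obs 3: x=0 → posterior Beta(19/4, 13)
obs 4: x=1 → posterior Beta(23/4, 13)
obs 5: x=1 → posterior Beta(27/4, 13)
obs 6: x=0 → posterior Beta(27/4, 14)
obs 7: x=0 → posterior Beta(27/4, 15)
obs 8: x=0 → posterior Beta(27/4, 16)
obs 9: x=0 → posterior Beta(27/4, 17)
obs 10: x=0 → posterior Beta(27/4, 18)
obs 11: x=0 → posterior Beta(27/4, 19)
obs 12: x=1 → posterior Beta(31/4, 19)
obs 13: x=0 → posterior Beta(31/4, 20)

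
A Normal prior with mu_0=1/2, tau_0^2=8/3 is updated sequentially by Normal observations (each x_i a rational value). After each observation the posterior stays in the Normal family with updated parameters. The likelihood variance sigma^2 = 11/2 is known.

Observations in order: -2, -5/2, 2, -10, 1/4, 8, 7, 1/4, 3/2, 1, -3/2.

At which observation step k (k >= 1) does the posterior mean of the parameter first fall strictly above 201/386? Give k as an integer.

k = 10

obs 1: x=-2 → posterior Normal(-31/98, 88/49)
obs 2: x=-5/2 → posterior Normal(-111/130, 88/65)
obs 3: x=2 → posterior Normal(-47/162, 88/81)
obs 4: x=-10 → posterior Normal(-367/194, 88/97)
obs 5: x=1/4 → posterior Normal(-359/226, 88/113)
obs 6: x=8 → posterior Normal(-103/258, 88/129)
obs 7: x=7 → posterior Normal(121/290, 88/145)
obs 8: x=1/4 → posterior Normal(129/322, 88/161)
obs 9: x=3/2 → posterior Normal(1/2, 88/177)
obs 10: x=1 → posterior Normal(209/386, 88/193)
obs 11: x=-3/2 → posterior Normal(161/418, 8/19)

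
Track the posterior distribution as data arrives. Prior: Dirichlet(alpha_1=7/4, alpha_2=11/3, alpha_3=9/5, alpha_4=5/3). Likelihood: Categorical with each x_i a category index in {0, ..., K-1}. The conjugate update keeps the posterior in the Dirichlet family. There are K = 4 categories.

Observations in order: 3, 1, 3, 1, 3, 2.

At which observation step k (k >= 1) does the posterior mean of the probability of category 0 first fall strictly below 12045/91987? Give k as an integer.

obs 1: x=3 → posterior Dirichlet(7/4, 11/3, 9/5, 8/3)
obs 2: x=1 → posterior Dirichlet(7/4, 14/3, 9/5, 8/3)
obs 3: x=3 → posterior Dirichlet(7/4, 14/3, 9/5, 11/3)
obs 4: x=1 → posterior Dirichlet(7/4, 17/3, 9/5, 11/3)
obs 5: x=3 → posterior Dirichlet(7/4, 17/3, 9/5, 14/3)
obs 6: x=2 → posterior Dirichlet(7/4, 17/3, 14/5, 14/3)

k = 5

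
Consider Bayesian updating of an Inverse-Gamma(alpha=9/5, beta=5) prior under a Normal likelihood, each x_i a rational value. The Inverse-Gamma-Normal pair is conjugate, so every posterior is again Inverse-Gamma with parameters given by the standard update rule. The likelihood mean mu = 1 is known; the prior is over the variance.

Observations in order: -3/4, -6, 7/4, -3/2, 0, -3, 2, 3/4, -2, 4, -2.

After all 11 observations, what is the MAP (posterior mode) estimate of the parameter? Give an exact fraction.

obs 1: x=-3/4 → posterior Inverse-Gamma(23/10, 209/32)
obs 2: x=-6 → posterior Inverse-Gamma(14/5, 993/32)
obs 3: x=7/4 → posterior Inverse-Gamma(33/10, 501/16)
obs 4: x=-3/2 → posterior Inverse-Gamma(19/5, 551/16)
obs 5: x=0 → posterior Inverse-Gamma(43/10, 559/16)
obs 6: x=-3 → posterior Inverse-Gamma(24/5, 687/16)
obs 7: x=2 → posterior Inverse-Gamma(53/10, 695/16)
obs 8: x=3/4 → posterior Inverse-Gamma(29/5, 1391/32)
obs 9: x=-2 → posterior Inverse-Gamma(63/10, 1535/32)
obs 10: x=4 → posterior Inverse-Gamma(34/5, 1679/32)
obs 11: x=-2 → posterior Inverse-Gamma(73/10, 1823/32)

9115/1328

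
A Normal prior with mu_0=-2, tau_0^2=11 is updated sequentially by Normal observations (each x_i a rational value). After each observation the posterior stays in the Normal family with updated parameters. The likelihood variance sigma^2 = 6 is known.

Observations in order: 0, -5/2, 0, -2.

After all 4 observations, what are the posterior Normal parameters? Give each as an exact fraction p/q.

obs 1: x=0 → posterior Normal(-12/17, 66/17)
obs 2: x=-5/2 → posterior Normal(-79/56, 33/14)
obs 3: x=0 → posterior Normal(-79/78, 22/13)
obs 4: x=-2 → posterior Normal(-123/100, 33/25)

mu_0=-123/100, tau_0^2=33/25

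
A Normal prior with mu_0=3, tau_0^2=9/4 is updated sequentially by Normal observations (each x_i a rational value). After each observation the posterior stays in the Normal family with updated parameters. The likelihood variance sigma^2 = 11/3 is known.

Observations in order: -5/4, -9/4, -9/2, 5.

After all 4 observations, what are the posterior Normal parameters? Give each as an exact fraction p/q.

obs 1: x=-5/4 → posterior Normal(393/284, 99/71)
obs 2: x=-9/4 → posterior Normal(75/196, 99/98)
obs 3: x=-9/2 → posterior Normal(-84/125, 99/125)
obs 4: x=5 → posterior Normal(51/152, 99/152)

mu_0=51/152, tau_0^2=99/152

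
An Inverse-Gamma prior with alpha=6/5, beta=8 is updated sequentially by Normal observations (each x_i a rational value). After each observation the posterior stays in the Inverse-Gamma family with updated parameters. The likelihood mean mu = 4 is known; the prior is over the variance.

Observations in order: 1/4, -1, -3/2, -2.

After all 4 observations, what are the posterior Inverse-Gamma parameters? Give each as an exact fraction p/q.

alpha=16/5, beta=1941/32

obs 1: x=1/4 → posterior Inverse-Gamma(17/10, 481/32)
obs 2: x=-1 → posterior Inverse-Gamma(11/5, 881/32)
obs 3: x=-3/2 → posterior Inverse-Gamma(27/10, 1365/32)
obs 4: x=-2 → posterior Inverse-Gamma(16/5, 1941/32)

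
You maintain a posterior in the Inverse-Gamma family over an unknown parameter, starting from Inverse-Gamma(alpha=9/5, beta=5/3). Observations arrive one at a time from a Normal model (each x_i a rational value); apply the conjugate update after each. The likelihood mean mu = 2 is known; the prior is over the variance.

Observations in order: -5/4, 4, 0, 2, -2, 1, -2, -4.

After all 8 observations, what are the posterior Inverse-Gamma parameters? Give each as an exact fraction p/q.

obs 1: x=-5/4 → posterior Inverse-Gamma(23/10, 667/96)
obs 2: x=4 → posterior Inverse-Gamma(14/5, 859/96)
obs 3: x=0 → posterior Inverse-Gamma(33/10, 1051/96)
obs 4: x=2 → posterior Inverse-Gamma(19/5, 1051/96)
obs 5: x=-2 → posterior Inverse-Gamma(43/10, 1819/96)
obs 6: x=1 → posterior Inverse-Gamma(24/5, 1867/96)
obs 7: x=-2 → posterior Inverse-Gamma(53/10, 2635/96)
obs 8: x=-4 → posterior Inverse-Gamma(29/5, 4363/96)

alpha=29/5, beta=4363/96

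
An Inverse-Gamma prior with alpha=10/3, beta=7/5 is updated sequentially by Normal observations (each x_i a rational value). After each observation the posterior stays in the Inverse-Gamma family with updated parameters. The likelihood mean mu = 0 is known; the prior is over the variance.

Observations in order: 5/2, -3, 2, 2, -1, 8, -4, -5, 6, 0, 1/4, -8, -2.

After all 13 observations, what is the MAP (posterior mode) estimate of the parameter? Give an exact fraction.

obs 1: x=5/2 → posterior Inverse-Gamma(23/6, 181/40)
obs 2: x=-3 → posterior Inverse-Gamma(13/3, 361/40)
obs 3: x=2 → posterior Inverse-Gamma(29/6, 441/40)
obs 4: x=2 → posterior Inverse-Gamma(16/3, 521/40)
obs 5: x=-1 → posterior Inverse-Gamma(35/6, 541/40)
obs 6: x=8 → posterior Inverse-Gamma(19/3, 1821/40)
obs 7: x=-4 → posterior Inverse-Gamma(41/6, 2141/40)
obs 8: x=-5 → posterior Inverse-Gamma(22/3, 2641/40)
obs 9: x=6 → posterior Inverse-Gamma(47/6, 3361/40)
obs 10: x=0 → posterior Inverse-Gamma(25/3, 3361/40)
obs 11: x=1/4 → posterior Inverse-Gamma(53/6, 13449/160)
obs 12: x=-8 → posterior Inverse-Gamma(28/3, 18569/160)
obs 13: x=-2 → posterior Inverse-Gamma(59/6, 18889/160)

4359/400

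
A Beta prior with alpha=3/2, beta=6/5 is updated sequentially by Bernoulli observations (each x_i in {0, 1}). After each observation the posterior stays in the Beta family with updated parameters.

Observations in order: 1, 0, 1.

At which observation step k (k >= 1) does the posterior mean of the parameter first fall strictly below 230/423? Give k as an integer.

k = 2

obs 1: x=1 → posterior Beta(5/2, 6/5)
obs 2: x=0 → posterior Beta(5/2, 11/5)
obs 3: x=1 → posterior Beta(7/2, 11/5)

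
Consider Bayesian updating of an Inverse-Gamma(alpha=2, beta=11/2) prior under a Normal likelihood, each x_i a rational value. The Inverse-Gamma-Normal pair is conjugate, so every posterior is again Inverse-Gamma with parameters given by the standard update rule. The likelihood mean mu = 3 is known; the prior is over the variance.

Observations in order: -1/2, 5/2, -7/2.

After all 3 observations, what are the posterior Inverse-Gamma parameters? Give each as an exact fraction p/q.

alpha=7/2, beta=263/8

obs 1: x=-1/2 → posterior Inverse-Gamma(5/2, 93/8)
obs 2: x=5/2 → posterior Inverse-Gamma(3, 47/4)
obs 3: x=-7/2 → posterior Inverse-Gamma(7/2, 263/8)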